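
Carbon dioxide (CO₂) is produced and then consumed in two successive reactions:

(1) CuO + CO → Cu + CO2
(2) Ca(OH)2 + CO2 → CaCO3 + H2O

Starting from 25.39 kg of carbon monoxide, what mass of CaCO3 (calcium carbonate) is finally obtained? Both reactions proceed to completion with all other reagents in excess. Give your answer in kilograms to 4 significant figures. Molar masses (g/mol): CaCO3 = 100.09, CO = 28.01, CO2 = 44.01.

90.73 kg

25.39 kg = 25390 g.
n(CO) = 25390 / 28.01 = 906.46 mol.
Step 1 gives a 1:1 ratio of CO to CO2, so n(CO2) = 906.46 mol.
In step 2 the CO2:CaCO3 ratio is 1:1, so n(CaCO3) = 906.46 mol.
Mass of CaCO3 = 906.46 × 100.09 = 90728 g = 90.73 kg.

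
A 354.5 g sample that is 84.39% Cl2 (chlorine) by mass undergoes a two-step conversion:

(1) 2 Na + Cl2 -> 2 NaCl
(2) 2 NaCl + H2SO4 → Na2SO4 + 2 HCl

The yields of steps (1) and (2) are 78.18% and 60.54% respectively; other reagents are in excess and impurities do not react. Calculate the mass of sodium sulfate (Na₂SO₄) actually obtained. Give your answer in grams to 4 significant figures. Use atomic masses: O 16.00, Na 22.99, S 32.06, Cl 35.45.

Pure Cl2 = 354.5 × 0.8439 = 299.16 g.
M(Cl2) = 2(35.45) = 70.90 g/mol.
M(Na2SO4) = 2(22.99) + 32.06 + 4(16.00) = 142.04 g/mol.
n(Cl2) = 299.16 / 70.90 = 4.2195 mol.
Step 1 (Cl2:NaCl = 1:2): theoretical n(NaCl) = 8.4390 mol; at 78.18% yield, n(NaCl) = 6.5976 mol.
Step 2 (NaCl:Na2SO4 = 2:1): theoretical n(Na2SO4) = 3.2988 mol, so theoretical mass = 3.2988 × 142.04 = 468.56 g.
At 60.54% yield, actual mass of Na2SO4 = 468.56 × 0.6054 = 283.67 g.

283.7 g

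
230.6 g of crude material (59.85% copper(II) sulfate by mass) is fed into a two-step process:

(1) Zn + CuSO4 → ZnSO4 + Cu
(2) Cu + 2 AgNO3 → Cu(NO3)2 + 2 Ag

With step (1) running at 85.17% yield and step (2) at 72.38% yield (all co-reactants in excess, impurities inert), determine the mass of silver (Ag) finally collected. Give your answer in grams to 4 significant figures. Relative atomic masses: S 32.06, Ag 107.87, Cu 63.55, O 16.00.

115.0 g

Pure CuSO4 = 230.6 × 0.5985 = 138.01 g.
M(CuSO4) = 63.55 + 32.06 + 4(16.00) = 159.61 g/mol.
M(Ag) = 107.87 g/mol.
n(CuSO4) = 138.01 / 159.61 = 0.86470 mol.
Step 1 (CuSO4:Cu = 1:1): theoretical n(Cu) = 0.86470 mol; at 85.17% yield, n(Cu) = 0.73646 mol.
Step 2 (Cu:Ag = 1:2): theoretical n(Ag) = 1.4729 mol, so theoretical mass = 1.4729 × 107.87 = 158.88 g.
At 72.38% yield, actual mass of Ag = 158.88 × 0.7238 = 115.00 g.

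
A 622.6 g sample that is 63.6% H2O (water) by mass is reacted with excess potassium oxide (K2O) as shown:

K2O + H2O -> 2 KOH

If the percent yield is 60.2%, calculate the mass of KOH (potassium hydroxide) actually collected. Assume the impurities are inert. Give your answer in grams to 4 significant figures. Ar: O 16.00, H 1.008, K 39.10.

Pure H2O available = 622.6 g × 0.636 = 395.97 g.
M(H2O) = 2(1.008) + 16.00 = 18.016 g/mol.
M(KOH) = 39.10 + 16.00 + 1.008 = 56.108 g/mol.
n(H2O) = 395.97 g / 18.016 g/mol = 21.979 mol.
From the equation the H2O:KOH mole ratio is 1:2, so n(KOH) = 21.979 × 2/1 = 43.958 mol.
Mass of KOH = 43.958 mol × 56.108 g/mol = 2466.4 g.
Actual mass collected = 2466.4 g × 0.602 = 1484.8 g.

1485 g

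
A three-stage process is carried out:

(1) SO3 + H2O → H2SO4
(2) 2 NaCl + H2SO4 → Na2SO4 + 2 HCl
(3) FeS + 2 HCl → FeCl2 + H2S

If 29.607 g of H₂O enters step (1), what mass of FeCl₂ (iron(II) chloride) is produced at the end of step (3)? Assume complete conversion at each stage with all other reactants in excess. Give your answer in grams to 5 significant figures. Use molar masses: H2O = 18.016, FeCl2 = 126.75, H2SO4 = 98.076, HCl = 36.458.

n(H2O) = 29.607 / 18.016 = 1.64337 mol.
Reaction (1): H2O→H2SO4 ratio 1:1 ⇒ n(H2SO4) = 1.64337 mol.
Reaction (2): H2SO4→HCl ratio 1:2 ⇒ n(HCl) = 3.28675 mol.
Reaction (3): HCl→FeCl2 ratio 2:1 ⇒ n(FeCl2) = 1.64337 mol.
Mass of FeCl2 = 1.64337 × 126.75 = 208.297 g.

208.30 g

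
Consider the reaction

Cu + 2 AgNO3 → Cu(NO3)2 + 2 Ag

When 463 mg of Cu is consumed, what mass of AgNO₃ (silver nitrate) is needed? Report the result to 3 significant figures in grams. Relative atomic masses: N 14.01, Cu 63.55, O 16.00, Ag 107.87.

M(Cu) = 63.55 g/mol.
M(AgNO3) = 107.87 + 14.01 + 3(16.00) = 169.88 g/mol.
Convert: 463 mg = 0.4630 g.
n(Cu) = 0.4630 g / 63.55 g/mol = 0.007286 mol.
From the equation the Cu:AgNO3 mole ratio is 1:2, so n(AgNO3) = 0.007286 × 2/1 = 0.01457 mol.
Mass of AgNO3 = 0.01457 mol × 169.88 g/mol = 2.475 g.

2.48 g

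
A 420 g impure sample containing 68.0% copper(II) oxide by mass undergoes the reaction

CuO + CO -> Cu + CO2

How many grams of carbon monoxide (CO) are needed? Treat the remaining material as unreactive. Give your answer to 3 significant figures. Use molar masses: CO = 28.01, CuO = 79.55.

Mass of pure CuO = 420 g × 0.680 = 285.6 g.
n(CuO) = 285.6 g / 79.55 g/mol = 3.590 mol.
From the equation the CuO:CO mole ratio is 1:1, so n(CO) = 3.590 × 1/1 = 3.590 mol.
Mass of CO = 3.590 mol × 28.01 g/mol = 100.6 g.

101 g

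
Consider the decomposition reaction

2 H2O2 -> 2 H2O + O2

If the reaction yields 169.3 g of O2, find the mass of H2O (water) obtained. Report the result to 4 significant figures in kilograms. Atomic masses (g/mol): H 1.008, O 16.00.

0.1906 kg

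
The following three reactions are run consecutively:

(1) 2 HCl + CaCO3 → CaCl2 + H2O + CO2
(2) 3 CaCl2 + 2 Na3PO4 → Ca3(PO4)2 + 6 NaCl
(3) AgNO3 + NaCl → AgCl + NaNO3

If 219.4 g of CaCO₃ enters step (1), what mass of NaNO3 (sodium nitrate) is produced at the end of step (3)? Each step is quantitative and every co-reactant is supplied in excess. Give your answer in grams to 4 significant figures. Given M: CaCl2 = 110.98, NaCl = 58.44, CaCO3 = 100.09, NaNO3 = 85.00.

372.6 g

n(CaCO3) = 219.4 / 100.09 = 2.1920 mol.
Reaction (1): CaCO3→CaCl2 ratio 1:1 ⇒ n(CaCl2) = 2.1920 mol.
Reaction (2): CaCl2→NaCl ratio 3:6 ⇒ n(NaCl) = 4.3841 mol.
Reaction (3): NaCl→NaNO3 ratio 1:1 ⇒ n(NaNO3) = 4.3841 mol.
Mass of NaNO3 = 4.3841 × 85.00 = 372.64 g.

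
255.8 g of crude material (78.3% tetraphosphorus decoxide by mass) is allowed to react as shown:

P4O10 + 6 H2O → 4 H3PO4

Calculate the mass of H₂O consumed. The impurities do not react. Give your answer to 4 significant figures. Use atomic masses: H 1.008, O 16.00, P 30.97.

76.27 g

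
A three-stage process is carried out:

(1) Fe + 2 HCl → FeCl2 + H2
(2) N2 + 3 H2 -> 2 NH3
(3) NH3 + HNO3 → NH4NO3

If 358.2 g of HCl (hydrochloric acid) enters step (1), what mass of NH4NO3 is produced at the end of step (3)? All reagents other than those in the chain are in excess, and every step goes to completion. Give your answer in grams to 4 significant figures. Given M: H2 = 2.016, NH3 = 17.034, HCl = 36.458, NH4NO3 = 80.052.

n(HCl) = 358.2 / 36.458 = 9.8250 mol.
Reaction (1): HCl→H2 ratio 2:1 ⇒ n(H2) = 4.9125 mol.
Reaction (2): H2→NH3 ratio 3:2 ⇒ n(NH3) = 3.2750 mol.
Reaction (3): NH3→NH4NO3 ratio 1:1 ⇒ n(NH4NO3) = 3.2750 mol.
Mass of NH4NO3 = 3.2750 × 80.052 = 262.17 g.

262.2 g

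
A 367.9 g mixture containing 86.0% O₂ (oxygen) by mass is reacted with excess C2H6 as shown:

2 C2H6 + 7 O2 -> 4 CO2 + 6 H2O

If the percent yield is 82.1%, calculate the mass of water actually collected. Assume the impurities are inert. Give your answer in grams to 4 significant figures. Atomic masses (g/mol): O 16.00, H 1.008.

125.4 g

Pure O2 available = 367.9 g × 0.860 = 316.39 g.
M(O2) = 2(16.00) = 32.00 g/mol.
M(H2O) = 2(1.008) + 16.00 = 18.016 g/mol.
n(O2) = 316.39 g / 32.00 g/mol = 9.8873 mol.
From the equation the O2:H2O mole ratio is 7:6, so n(H2O) = 9.8873 × 6/7 = 8.4748 mol.
Mass of H2O = 8.4748 mol × 18.016 g/mol = 152.68 g.
Actual mass collected = 152.68 g × 0.821 = 125.35 g.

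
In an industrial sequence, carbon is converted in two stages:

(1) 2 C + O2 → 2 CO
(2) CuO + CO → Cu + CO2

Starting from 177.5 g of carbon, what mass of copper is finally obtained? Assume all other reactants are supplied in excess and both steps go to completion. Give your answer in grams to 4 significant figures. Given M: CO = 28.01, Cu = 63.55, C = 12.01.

n(C) = 177.50 / 12.01 = 14.779 mol.
Step 1 gives a 2:2 ratio of C to CO, so n(CO) = 14.779 mol.
In step 2 the CO:Cu ratio is 1:1, so n(Cu) = 14.779 mol.
Mass of Cu = 14.779 × 63.55 = 939.23 g.

939.2 g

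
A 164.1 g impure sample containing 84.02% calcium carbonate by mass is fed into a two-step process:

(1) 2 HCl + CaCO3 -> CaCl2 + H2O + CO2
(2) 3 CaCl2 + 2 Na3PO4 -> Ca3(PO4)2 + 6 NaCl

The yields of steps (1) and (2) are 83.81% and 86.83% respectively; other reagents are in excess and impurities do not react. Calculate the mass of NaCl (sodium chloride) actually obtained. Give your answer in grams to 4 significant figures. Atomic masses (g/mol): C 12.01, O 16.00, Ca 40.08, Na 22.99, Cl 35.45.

117.2 g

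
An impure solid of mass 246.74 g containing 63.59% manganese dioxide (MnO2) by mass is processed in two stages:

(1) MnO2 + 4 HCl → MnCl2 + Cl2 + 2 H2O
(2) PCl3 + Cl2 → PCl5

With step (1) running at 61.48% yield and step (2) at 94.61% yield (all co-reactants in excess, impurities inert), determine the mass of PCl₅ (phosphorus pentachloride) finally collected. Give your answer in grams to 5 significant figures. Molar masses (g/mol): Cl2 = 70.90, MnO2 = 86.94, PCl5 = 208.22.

218.58 g

Pure MnO2 = 246.74 × 0.6359 = 156.902 g.
n(MnO2) = 156.902 / 86.94 = 1.80472 mol.
Step 1 (MnO2:Cl2 = 1:1): theoretical n(Cl2) = 1.80472 mol; at 61.48% yield, n(Cl2) = 1.10954 mol.
Step 2 (Cl2:PCl5 = 1:1): theoretical n(PCl5) = 1.10954 mol, so theoretical mass = 1.10954 × 208.22 = 231.028 g.
At 94.61% yield, actual mass of PCl5 = 231.028 × 0.9461 = 218.576 g.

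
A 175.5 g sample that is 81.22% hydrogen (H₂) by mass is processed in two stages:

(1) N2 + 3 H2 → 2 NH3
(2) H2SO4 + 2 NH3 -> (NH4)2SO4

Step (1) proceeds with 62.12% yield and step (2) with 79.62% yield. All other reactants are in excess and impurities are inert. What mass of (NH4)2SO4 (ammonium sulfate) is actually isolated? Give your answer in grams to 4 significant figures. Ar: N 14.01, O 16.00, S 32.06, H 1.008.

Pure H2 = 175.5 × 0.8122 = 142.54 g.
M(H2) = 2(1.008) = 2.016 g/mol.
M((NH4)2SO4) = 2(14.01) + 8(1.008) + 32.06 + 4(16.00) = 132.144 g/mol.
n(H2) = 142.54 / 2.016 = 70.705 mol.
Step 1 (H2:NH3 = 3:2): theoretical n(NH3) = 47.137 mol; at 62.12% yield, n(NH3) = 29.281 mol.
Step 2 (NH3:(NH4)2SO4 = 2:1): theoretical n((NH4)2SO4) = 14.641 mol, so theoretical mass = 14.641 × 132.144 = 1934.7 g.
At 79.62% yield, actual mass of (NH4)2SO4 = 1934.7 × 0.7962 = 1540.4 g.

1540 g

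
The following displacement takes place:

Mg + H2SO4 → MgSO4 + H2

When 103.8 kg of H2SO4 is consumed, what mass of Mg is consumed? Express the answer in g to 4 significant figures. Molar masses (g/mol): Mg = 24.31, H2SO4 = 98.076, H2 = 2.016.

Convert: 103.8 kg = 103800 g.
n(H2SO4) = 103800 g / 98.076 g/mol = 1058.4 mol.
From the equation the H2SO4:Mg mole ratio is 1:1, so n(Mg) = 1058.4 × 1/1 = 1058.4 mol.
Mass of Mg = 1058.4 mol × 24.31 g/mol = 25729 g.

25730 g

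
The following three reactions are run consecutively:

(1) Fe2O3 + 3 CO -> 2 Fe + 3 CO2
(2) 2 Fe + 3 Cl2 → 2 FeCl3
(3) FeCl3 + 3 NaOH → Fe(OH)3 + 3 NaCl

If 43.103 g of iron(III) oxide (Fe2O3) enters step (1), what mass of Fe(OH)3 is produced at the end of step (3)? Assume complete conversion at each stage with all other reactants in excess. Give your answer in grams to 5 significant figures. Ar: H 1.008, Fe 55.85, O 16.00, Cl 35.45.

M(Fe2O3) = 2(55.85) + 3(16.00) = 159.70 g/mol.
M(Fe(OH)3) = 55.85 + 3(16.00) + 3(1.008) = 106.874 g/mol.
n(Fe2O3) = 43.103 / 159.70 = 0.269900 mol.
Reaction (1): Fe2O3→Fe ratio 1:2 ⇒ n(Fe) = 0.539800 mol.
Reaction (2): Fe→FeCl3 ratio 2:2 ⇒ n(FeCl3) = 0.539800 mol.
Reaction (3): FeCl3→Fe(OH)3 ratio 1:1 ⇒ n(Fe(OH)3) = 0.539800 mol.
Mass of Fe(OH)3 = 0.539800 × 106.874 = 57.6905 g.

57.691 g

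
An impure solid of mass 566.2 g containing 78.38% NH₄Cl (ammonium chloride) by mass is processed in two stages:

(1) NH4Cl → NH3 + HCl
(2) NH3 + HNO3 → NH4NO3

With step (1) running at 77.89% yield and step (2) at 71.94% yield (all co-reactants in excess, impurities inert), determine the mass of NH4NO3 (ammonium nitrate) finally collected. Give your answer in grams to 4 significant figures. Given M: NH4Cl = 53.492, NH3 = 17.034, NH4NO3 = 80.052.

372.1 g

Pure NH4Cl = 566.2 × 0.7838 = 443.79 g.
n(NH4Cl) = 443.79 / 53.492 = 8.2963 mol.
Step 1 (NH4Cl:NH3 = 1:1): theoretical n(NH3) = 8.2963 mol; at 77.89% yield, n(NH3) = 6.4620 mol.
Step 2 (NH3:NH4NO3 = 1:1): theoretical n(NH4NO3) = 6.4620 mol, so theoretical mass = 6.4620 × 80.052 = 517.30 g.
At 71.94% yield, actual mass of NH4NO3 = 517.30 × 0.7194 = 372.14 g.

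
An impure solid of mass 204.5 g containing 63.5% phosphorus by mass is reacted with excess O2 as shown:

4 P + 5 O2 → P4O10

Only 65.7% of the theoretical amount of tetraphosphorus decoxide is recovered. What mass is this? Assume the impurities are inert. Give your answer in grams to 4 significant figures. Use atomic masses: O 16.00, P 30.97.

195.5 g

Pure P available = 204.5 g × 0.635 = 129.86 g.
M(P) = 30.97 g/mol.
M(P4O10) = 4(30.97) + 10(16.00) = 283.88 g/mol.
n(P) = 129.86 g / 30.97 g/mol = 4.1930 mol.
From the equation the P:P4O10 mole ratio is 4:1, so n(P4O10) = 4.1930 × 1/4 = 1.0483 mol.
Mass of P4O10 = 1.0483 mol × 283.88 g/mol = 297.58 g.
Actual mass collected = 297.58 g × 0.657 = 195.51 g.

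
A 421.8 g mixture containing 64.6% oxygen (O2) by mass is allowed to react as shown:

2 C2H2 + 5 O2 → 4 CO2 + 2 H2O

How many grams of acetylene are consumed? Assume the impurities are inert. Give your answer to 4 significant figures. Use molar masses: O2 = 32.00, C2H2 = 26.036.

88.68 g

Mass of pure O2 = 421.8 g × 0.646 = 272.48 g.
n(O2) = 272.48 g / 32.00 g/mol = 8.5151 mol.
From the equation the O2:C2H2 mole ratio is 5:2, so n(C2H2) = 8.5151 × 2/5 = 3.4060 mol.
Mass of C2H2 = 3.4060 mol × 26.036 g/mol = 88.680 g.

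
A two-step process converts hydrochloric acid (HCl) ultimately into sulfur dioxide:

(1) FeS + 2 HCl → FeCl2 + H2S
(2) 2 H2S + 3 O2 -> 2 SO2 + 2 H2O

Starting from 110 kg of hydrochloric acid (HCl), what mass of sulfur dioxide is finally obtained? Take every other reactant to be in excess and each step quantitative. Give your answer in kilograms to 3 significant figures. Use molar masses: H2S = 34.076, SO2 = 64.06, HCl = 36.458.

96.6 kg

110 kg = 110000 g.
n(HCl) = 110000 / 36.458 = 3017 mol.
Step 1 gives a 2:1 ratio of HCl to H2S, so n(H2S) = 1509 mol.
In step 2 the H2S:SO2 ratio is 2:2, so n(SO2) = 1509 mol.
Mass of SO2 = 1509 × 64.06 = 96640 g = 96.6 kg.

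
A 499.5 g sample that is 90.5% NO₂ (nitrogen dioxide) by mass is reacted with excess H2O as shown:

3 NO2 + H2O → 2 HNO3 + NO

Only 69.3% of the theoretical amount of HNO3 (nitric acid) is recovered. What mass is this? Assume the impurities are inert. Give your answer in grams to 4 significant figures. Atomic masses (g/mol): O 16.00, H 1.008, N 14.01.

Pure NO2 available = 499.5 g × 0.905 = 452.05 g.
M(NO2) = 14.01 + 2(16.00) = 46.01 g/mol.
M(HNO3) = 1.008 + 14.01 + 3(16.00) = 63.018 g/mol.
n(NO2) = 452.05 g / 46.01 g/mol = 9.8250 mol.
From the equation the NO2:HNO3 mole ratio is 3:2, so n(HNO3) = 9.8250 × 2/3 = 6.5500 mol.
Mass of HNO3 = 6.5500 mol × 63.018 g/mol = 412.77 g.
Actual mass collected = 412.77 g × 0.693 = 286.05 g.

286.0 g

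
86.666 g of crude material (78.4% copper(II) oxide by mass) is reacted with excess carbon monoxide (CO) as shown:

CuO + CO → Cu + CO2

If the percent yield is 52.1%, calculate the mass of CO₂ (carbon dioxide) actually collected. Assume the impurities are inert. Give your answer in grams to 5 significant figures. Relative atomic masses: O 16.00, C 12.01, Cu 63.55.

Pure CuO available = 86.666 g × 0.784 = 67.9461 g.
M(CuO) = 63.55 + 16.00 = 79.55 g/mol.
M(CO2) = 12.01 + 2(16.00) = 44.01 g/mol.
n(CuO) = 67.9461 g / 79.55 g/mol = 0.854131 mol.
From the equation the CuO:CO2 mole ratio is 1:1, so n(CO2) = 0.854131 × 1/1 = 0.854131 mol.
Mass of CO2 = 0.854131 mol × 44.01 g/mol = 37.5903 g.
Actual mass collected = 37.5903 g × 0.521 = 19.5846 g.

19.585 g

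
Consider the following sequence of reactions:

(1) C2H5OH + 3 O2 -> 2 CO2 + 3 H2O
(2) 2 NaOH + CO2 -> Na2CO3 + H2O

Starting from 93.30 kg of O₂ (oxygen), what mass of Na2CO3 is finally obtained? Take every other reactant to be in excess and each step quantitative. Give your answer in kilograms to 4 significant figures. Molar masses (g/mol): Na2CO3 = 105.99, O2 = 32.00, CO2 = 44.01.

93.30 kg = 93300 g.
n(O2) = 93300 / 32.00 = 2915.6 mol.
Step 1 gives a 3:2 ratio of O2 to CO2, so n(CO2) = 1943.8 mol.
In step 2 the CO2:Na2CO3 ratio is 1:1, so n(Na2CO3) = 1943.8 mol.
Mass of Na2CO3 = 1943.8 × 105.99 = 206020 g = 206.0 kg.

206.0 kg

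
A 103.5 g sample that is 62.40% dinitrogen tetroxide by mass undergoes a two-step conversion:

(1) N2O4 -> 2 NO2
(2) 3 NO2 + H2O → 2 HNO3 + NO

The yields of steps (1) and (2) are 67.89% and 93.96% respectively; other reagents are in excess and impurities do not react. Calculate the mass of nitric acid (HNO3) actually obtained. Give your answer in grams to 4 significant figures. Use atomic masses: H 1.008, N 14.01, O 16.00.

37.62 g

Pure N2O4 = 103.5 × 0.6240 = 64.584 g.
M(N2O4) = 2(14.01) + 4(16.00) = 92.02 g/mol.
M(HNO3) = 1.008 + 14.01 + 3(16.00) = 63.018 g/mol.
n(N2O4) = 64.584 / 92.02 = 0.70185 mol.
Step 1 (N2O4:NO2 = 1:2): theoretical n(NO2) = 1.4037 mol; at 67.89% yield, n(NO2) = 0.95297 mol.
Step 2 (NO2:HNO3 = 3:2): theoretical n(HNO3) = 0.63531 mol, so theoretical mass = 0.63531 × 63.018 = 40.036 g.
At 93.96% yield, actual mass of HNO3 = 40.036 × 0.9396 = 37.618 g.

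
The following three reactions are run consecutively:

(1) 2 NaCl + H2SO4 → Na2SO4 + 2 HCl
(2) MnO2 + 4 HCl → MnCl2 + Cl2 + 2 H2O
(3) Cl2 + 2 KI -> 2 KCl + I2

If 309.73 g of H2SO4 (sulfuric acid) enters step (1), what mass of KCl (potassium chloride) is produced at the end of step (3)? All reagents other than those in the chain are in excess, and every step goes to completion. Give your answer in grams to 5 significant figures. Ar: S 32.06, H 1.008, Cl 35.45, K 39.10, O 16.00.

235.43 g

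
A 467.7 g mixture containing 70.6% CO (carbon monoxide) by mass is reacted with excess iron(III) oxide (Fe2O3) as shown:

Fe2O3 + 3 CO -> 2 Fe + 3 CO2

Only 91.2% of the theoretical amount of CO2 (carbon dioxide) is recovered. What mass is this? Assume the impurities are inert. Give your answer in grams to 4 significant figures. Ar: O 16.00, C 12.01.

473.2 g

Pure CO available = 467.7 g × 0.706 = 330.20 g.
M(CO) = 12.01 + 16.00 = 28.01 g/mol.
M(CO2) = 12.01 + 2(16.00) = 44.01 g/mol.
n(CO) = 330.20 g / 28.01 g/mol = 11.789 mol.
From the equation the CO:CO2 mole ratio is 3:3, so n(CO2) = 11.789 × 3/3 = 11.789 mol.
Mass of CO2 = 11.789 mol × 44.01 g/mol = 518.81 g.
Actual mass collected = 518.81 g × 0.912 = 473.16 g.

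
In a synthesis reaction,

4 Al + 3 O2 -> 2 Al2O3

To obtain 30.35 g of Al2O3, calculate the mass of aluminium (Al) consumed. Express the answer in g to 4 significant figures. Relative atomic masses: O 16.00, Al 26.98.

M(Al2O3) = 2(26.98) + 3(16.00) = 101.96 g/mol.
M(Al) = 26.98 g/mol.
n(Al2O3) = 30.350 g / 101.96 g/mol = 0.29767 mol.
From the equation the Al2O3:Al mole ratio is 2:4, so n(Al) = 0.29767 × 4/2 = 0.59533 mol.
Mass of Al = 0.59533 mol × 26.98 g/mol = 16.062 g.

16.06 g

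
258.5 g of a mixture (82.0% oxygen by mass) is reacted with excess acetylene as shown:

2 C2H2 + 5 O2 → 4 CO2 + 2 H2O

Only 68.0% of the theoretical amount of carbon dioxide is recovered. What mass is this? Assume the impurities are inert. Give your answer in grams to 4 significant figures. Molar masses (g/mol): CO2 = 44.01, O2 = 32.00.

Pure O2 available = 258.5 g × 0.820 = 211.97 g.
n(O2) = 211.97 g / 32.00 g/mol = 6.6241 mol.
From the equation the O2:CO2 mole ratio is 5:4, so n(CO2) = 6.6241 × 4/5 = 5.2992 mol.
Mass of CO2 = 5.2992 mol × 44.01 g/mol = 233.22 g.
Actual mass collected = 233.22 g × 0.680 = 158.59 g.

158.6 g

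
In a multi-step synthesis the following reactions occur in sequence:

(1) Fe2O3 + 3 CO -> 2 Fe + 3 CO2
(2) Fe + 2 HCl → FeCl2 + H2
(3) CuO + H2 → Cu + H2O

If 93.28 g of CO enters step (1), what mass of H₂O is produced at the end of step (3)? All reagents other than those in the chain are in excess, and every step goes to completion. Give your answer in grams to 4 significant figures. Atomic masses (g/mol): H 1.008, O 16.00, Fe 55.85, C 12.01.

M(CO) = 12.01 + 16.00 = 28.01 g/mol.
M(H2O) = 2(1.008) + 16.00 = 18.016 g/mol.
n(CO) = 93.28 / 28.01 = 3.3302 mol.
Reaction (1): CO→Fe ratio 3:2 ⇒ n(Fe) = 2.2202 mol.
Reaction (2): Fe→H2 ratio 1:1 ⇒ n(H2) = 2.2202 mol.
Reaction (3): H2→H2O ratio 1:1 ⇒ n(H2O) = 2.2202 mol.
Mass of H2O = 2.2202 × 18.016 = 39.998 g.

40.00 g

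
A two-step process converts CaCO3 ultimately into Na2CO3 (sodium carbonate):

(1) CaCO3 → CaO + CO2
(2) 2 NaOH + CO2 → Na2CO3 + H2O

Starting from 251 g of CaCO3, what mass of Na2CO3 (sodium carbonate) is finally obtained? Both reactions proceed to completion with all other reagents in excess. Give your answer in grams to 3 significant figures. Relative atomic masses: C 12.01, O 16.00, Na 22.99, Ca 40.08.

266 g

M(CaCO3) = 40.08 + 12.01 + 3(16.00) = 100.09 g/mol.
M(Na2CO3) = 2(22.99) + 12.01 + 3(16.00) = 105.99 g/mol.
n(CaCO3) = 251.0 / 100.09 = 2.508 mol.
Step 1 gives a 1:1 ratio of CaCO3 to CO2, so n(CO2) = 2.508 mol.
In step 2 the CO2:Na2CO3 ratio is 1:1, so n(Na2CO3) = 2.508 mol.
Mass of Na2CO3 = 2.508 × 105.99 = 265.8 g.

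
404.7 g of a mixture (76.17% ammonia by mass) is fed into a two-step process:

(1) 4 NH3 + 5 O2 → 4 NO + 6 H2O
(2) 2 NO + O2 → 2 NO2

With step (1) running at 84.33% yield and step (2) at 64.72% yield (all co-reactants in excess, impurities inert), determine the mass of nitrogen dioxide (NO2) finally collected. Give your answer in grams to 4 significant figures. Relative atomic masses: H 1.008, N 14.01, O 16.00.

454.4 g

Pure NH3 = 404.7 × 0.7617 = 308.26 g.
M(NH3) = 14.01 + 3(1.008) = 17.034 g/mol.
M(NO2) = 14.01 + 2(16.00) = 46.01 g/mol.
n(NH3) = 308.26 / 17.034 = 18.097 mol.
Step 1 (NH3:NO = 4:4): theoretical n(NO) = 18.097 mol; at 84.33% yield, n(NO) = 15.261 mol.
Step 2 (NO:NO2 = 2:2): theoretical n(NO2) = 15.261 mol, so theoretical mass = 15.261 × 46.01 = 702.16 g.
At 64.72% yield, actual mass of NO2 = 702.16 × 0.6472 = 454.44 g.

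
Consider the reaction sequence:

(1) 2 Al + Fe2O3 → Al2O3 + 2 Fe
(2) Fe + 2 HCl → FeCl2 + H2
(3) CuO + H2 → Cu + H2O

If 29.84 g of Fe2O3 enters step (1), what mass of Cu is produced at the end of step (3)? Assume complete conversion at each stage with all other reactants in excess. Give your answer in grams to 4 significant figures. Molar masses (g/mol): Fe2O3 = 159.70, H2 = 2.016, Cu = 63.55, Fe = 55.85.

n(Fe2O3) = 29.84 / 159.70 = 0.18685 mol.
Reaction (1): Fe2O3→Fe ratio 1:2 ⇒ n(Fe) = 0.37370 mol.
Reaction (2): Fe→H2 ratio 1:1 ⇒ n(H2) = 0.37370 mol.
Reaction (3): H2→Cu ratio 1:1 ⇒ n(Cu) = 0.37370 mol.
Mass of Cu = 0.37370 × 63.55 = 23.749 g.

23.75 g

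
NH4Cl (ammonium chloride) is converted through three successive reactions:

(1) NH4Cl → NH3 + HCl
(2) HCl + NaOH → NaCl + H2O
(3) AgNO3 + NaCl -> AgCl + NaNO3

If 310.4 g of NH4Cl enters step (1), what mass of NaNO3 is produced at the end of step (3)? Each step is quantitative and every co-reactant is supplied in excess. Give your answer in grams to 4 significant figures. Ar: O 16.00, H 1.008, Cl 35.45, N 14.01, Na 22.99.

493.2 g

M(NH4Cl) = 14.01 + 4(1.008) + 35.45 = 53.492 g/mol.
M(NaNO3) = 22.99 + 14.01 + 3(16.00) = 85.00 g/mol.
n(NH4Cl) = 310.4 / 53.492 = 5.8027 mol.
Reaction (1): NH4Cl→HCl ratio 1:1 ⇒ n(HCl) = 5.8027 mol.
Reaction (2): HCl→NaCl ratio 1:1 ⇒ n(NaCl) = 5.8027 mol.
Reaction (3): NaCl→NaNO3 ratio 1:1 ⇒ n(NaNO3) = 5.8027 mol.
Mass of NaNO3 = 5.8027 × 85.00 = 493.23 g.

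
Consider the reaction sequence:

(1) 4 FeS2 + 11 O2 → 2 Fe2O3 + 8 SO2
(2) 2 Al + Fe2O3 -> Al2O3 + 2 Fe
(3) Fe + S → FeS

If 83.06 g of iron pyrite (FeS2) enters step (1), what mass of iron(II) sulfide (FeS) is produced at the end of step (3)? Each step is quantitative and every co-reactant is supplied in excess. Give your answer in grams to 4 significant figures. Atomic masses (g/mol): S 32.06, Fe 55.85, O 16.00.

60.86 g

M(FeS2) = 55.85 + 2(32.06) = 119.97 g/mol.
M(FeS) = 55.85 + 32.06 = 87.91 g/mol.
n(FeS2) = 83.06 / 119.97 = 0.69234 mol.
Reaction (1): FeS2→Fe2O3 ratio 4:2 ⇒ n(Fe2O3) = 0.34617 mol.
Reaction (2): Fe2O3→Fe ratio 1:2 ⇒ n(Fe) = 0.69234 mol.
Reaction (3): Fe→FeS ratio 1:1 ⇒ n(FeS) = 0.69234 mol.
Mass of FeS = 0.69234 × 87.91 = 60.864 g.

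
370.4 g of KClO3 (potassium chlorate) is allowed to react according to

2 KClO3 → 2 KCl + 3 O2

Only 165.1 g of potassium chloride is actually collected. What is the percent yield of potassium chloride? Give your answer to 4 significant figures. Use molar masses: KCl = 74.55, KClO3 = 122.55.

73.27 %

n(KClO3) = 370.40 g / 122.55 g/mol = 3.0224 mol.
From the equation the KClO3:KCl mole ratio is 2:2, so n(KCl) = 3.0224 × 2/2 = 3.0224 mol.
Mass of KCl = 3.0224 mol × 74.55 g/mol = 225.32 g.
This is the theoretical yield. Percent yield = 165.1 g / 225.32 g × 100% = 73.273%.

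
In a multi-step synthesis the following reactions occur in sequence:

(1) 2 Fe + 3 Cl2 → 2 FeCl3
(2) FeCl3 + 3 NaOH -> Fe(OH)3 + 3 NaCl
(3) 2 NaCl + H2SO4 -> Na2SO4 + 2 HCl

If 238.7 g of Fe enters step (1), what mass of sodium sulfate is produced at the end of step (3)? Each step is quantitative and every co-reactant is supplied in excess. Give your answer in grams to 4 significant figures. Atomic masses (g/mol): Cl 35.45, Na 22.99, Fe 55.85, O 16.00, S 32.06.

M(Fe) = 55.85 g/mol.
M(Na2SO4) = 2(22.99) + 32.06 + 4(16.00) = 142.04 g/mol.
n(Fe) = 238.7 / 55.85 = 4.2739 mol.
Reaction (1): Fe→FeCl3 ratio 2:2 ⇒ n(FeCl3) = 4.2739 mol.
Reaction (2): FeCl3→NaCl ratio 1:3 ⇒ n(NaCl) = 12.822 mol.
Reaction (3): NaCl→Na2SO4 ratio 2:1 ⇒ n(Na2SO4) = 6.4109 mol.
Mass of Na2SO4 = 6.4109 × 142.04 = 910.61 g.

910.6 g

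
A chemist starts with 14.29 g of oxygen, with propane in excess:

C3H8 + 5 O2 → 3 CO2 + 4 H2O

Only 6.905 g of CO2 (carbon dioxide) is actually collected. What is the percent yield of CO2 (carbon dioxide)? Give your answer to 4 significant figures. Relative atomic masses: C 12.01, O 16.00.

M(O2) = 2(16.00) = 32.00 g/mol.
M(CO2) = 12.01 + 2(16.00) = 44.01 g/mol.
n(O2) = 14.290 g / 32.00 g/mol = 0.44656 mol.
From the equation the O2:CO2 mole ratio is 5:3, so n(CO2) = 0.44656 × 3/5 = 0.26794 mol.
Mass of CO2 = 0.26794 mol × 44.01 g/mol = 11.792 g.
This is the theoretical yield. Percent yield = 6.905 g / 11.792 g × 100% = 58.557%.

58.56 %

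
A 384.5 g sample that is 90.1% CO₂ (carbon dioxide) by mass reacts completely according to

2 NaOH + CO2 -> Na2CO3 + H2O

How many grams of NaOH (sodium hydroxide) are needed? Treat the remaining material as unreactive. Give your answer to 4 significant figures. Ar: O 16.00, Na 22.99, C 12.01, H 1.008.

629.7 g

Mass of pure CO2 = 384.5 g × 0.901 = 346.43 g.
M(CO2) = 12.01 + 2(16.00) = 44.01 g/mol.
M(NaOH) = 22.99 + 16.00 + 1.008 = 39.998 g/mol.
n(CO2) = 346.43 g / 44.01 g/mol = 7.8717 mol.
From the equation the CO2:NaOH mole ratio is 1:2, so n(NaOH) = 7.8717 × 2/1 = 15.743 mol.
Mass of NaOH = 15.743 mol × 39.998 g/mol = 629.71 g.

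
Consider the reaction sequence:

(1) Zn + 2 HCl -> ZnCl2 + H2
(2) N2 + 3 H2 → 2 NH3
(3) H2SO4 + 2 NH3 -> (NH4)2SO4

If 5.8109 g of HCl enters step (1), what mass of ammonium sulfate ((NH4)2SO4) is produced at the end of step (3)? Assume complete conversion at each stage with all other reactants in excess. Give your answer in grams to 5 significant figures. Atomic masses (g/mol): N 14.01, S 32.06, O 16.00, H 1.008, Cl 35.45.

M(HCl) = 1.008 + 35.45 = 36.458 g/mol.
M((NH4)2SO4) = 2(14.01) + 8(1.008) + 32.06 + 4(16.00) = 132.144 g/mol.
n(HCl) = 5.8109 / 36.458 = 0.159386 mol.
Reaction (1): HCl→H2 ratio 2:1 ⇒ n(H2) = 0.0796931 mol.
Reaction (2): H2→NH3 ratio 3:2 ⇒ n(NH3) = 0.0531287 mol.
Reaction (3): NH3→(NH4)2SO4 ratio 2:1 ⇒ n((NH4)2SO4) = 0.0265644 mol.
Mass of (NH4)2SO4 = 0.0265644 × 132.144 = 3.51032 g.

3.5103 g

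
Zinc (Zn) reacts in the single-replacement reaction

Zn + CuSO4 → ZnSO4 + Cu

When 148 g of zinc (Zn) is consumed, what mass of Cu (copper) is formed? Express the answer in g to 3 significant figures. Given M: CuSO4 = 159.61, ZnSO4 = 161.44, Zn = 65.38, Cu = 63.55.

144 g

n(Zn) = 148.0 g / 65.38 g/mol = 2.264 mol.
From the equation the Zn:Cu mole ratio is 1:1, so n(Cu) = 2.264 × 1/1 = 2.264 mol.
Mass of Cu = 2.264 mol × 63.55 g/mol = 143.9 g.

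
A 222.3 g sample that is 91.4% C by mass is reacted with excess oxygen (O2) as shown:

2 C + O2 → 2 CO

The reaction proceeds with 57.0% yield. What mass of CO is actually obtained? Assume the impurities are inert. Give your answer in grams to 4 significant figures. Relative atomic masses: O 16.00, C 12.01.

Pure C available = 222.3 g × 0.914 = 203.18 g.
M(C) = 12.01 g/mol.
M(CO) = 12.01 + 16.00 = 28.01 g/mol.
n(C) = 203.18 g / 12.01 g/mol = 16.918 mol.
From the equation the C:CO mole ratio is 2:2, so n(CO) = 16.918 × 2/2 = 16.918 mol.
Mass of CO = 16.918 mol × 28.01 g/mol = 473.87 g.
Actual mass collected = 473.87 g × 0.570 = 270.10 g.

270.1 g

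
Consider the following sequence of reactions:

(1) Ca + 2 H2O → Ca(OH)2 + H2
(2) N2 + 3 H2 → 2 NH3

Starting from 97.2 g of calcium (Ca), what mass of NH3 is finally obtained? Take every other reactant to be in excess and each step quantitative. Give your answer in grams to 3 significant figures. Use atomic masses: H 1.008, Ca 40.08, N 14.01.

27.5 g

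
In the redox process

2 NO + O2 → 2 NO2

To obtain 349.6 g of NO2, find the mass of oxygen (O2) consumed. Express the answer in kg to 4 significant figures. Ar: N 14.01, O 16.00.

0.1216 kg

M(NO2) = 14.01 + 2(16.00) = 46.01 g/mol.
M(O2) = 2(16.00) = 32.00 g/mol.
n(NO2) = 349.60 g / 46.01 g/mol = 7.5983 mol.
From the equation the NO2:O2 mole ratio is 2:1, so n(O2) = 7.5983 × 1/2 = 3.7992 mol.
Mass of O2 = 3.7992 mol × 32.00 g/mol = 121.57 g.
Converting to kg: 121.57 g = 0.1216 kg.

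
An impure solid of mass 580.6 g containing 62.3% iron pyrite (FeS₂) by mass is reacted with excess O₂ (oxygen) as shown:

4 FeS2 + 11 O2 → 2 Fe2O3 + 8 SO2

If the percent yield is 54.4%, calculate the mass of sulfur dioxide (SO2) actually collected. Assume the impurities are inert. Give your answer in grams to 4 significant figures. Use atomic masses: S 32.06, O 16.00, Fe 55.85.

Pure FeS2 available = 580.6 g × 0.623 = 361.71 g.
M(FeS2) = 55.85 + 2(32.06) = 119.97 g/mol.
M(SO2) = 32.06 + 2(16.00) = 64.06 g/mol.
n(FeS2) = 361.71 g / 119.97 g/mol = 3.0150 mol.
From the equation the FeS2:SO2 mole ratio is 4:8, so n(SO2) = 3.0150 × 8/4 = 6.0301 mol.
Mass of SO2 = 6.0301 mol × 64.06 g/mol = 386.29 g.
Actual mass collected = 386.29 g × 0.544 = 210.14 g.

210.1 g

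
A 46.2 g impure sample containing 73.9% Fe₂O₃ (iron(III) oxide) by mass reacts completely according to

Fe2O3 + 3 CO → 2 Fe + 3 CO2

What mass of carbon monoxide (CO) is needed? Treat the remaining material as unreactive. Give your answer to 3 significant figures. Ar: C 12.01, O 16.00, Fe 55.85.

18.0 g

Mass of pure Fe2O3 = 46.2 g × 0.739 = 34.14 g.
M(Fe2O3) = 2(55.85) + 3(16.00) = 159.70 g/mol.
M(CO) = 12.01 + 16.00 = 28.01 g/mol.
n(Fe2O3) = 34.14 g / 159.70 g/mol = 0.2138 mol.
From the equation the Fe2O3:CO mole ratio is 1:3, so n(CO) = 0.2138 × 3/1 = 0.6414 mol.
Mass of CO = 0.6414 mol × 28.01 g/mol = 17.96 g.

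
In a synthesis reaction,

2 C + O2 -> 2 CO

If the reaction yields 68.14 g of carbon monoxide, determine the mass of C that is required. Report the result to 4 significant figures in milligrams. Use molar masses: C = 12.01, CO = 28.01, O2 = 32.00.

n(CO) = 68.140 g / 28.01 g/mol = 2.4327 mol.
From the equation the CO:C mole ratio is 2:2, so n(C) = 2.4327 × 2/2 = 2.4327 mol.
Mass of C = 2.4327 mol × 12.01 g/mol = 29.217 g.
Converting to mg: 29.217 g = 29220 mg.

29220 mg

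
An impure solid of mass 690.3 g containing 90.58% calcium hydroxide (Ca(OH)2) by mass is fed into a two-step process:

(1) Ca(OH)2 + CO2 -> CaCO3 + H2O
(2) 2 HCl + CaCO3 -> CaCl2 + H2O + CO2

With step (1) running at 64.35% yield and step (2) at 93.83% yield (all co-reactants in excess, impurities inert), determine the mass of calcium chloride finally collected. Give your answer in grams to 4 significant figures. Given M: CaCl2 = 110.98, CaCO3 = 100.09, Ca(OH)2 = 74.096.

Pure Ca(OH)2 = 690.3 × 0.9058 = 625.27 g.
n(Ca(OH)2) = 625.27 / 74.096 = 8.4387 mol.
Step 1 (Ca(OH)2:CaCO3 = 1:1): theoretical n(CaCO3) = 8.4387 mol; at 64.35% yield, n(CaCO3) = 5.4303 mol.
Step 2 (CaCO3:CaCl2 = 1:1): theoretical n(CaCl2) = 5.4303 mol, so theoretical mass = 5.4303 × 110.98 = 602.65 g.
At 93.83% yield, actual mass of CaCl2 = 602.65 × 0.9383 = 565.47 g.

565.5 g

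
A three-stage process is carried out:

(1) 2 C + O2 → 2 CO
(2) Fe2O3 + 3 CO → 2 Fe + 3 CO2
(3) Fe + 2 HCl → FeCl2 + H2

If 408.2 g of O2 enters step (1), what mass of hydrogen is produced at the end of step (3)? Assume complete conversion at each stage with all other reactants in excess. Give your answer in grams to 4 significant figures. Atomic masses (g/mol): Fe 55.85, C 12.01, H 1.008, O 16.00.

34.29 g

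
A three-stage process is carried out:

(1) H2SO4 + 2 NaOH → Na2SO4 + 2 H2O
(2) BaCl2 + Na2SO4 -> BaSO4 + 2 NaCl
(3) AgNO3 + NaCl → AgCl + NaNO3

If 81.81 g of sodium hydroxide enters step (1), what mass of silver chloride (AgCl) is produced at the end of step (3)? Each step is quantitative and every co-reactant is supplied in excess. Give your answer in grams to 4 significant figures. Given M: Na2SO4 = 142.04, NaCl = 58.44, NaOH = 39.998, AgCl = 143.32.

293.1 g

n(NaOH) = 81.81 / 39.998 = 2.0454 mol.
Reaction (1): NaOH→Na2SO4 ratio 2:1 ⇒ n(Na2SO4) = 1.0227 mol.
Reaction (2): Na2SO4→NaCl ratio 1:2 ⇒ n(NaCl) = 2.0454 mol.
Reaction (3): NaCl→AgCl ratio 1:1 ⇒ n(AgCl) = 2.0454 mol.
Mass of AgCl = 2.0454 × 143.32 = 293.14 g.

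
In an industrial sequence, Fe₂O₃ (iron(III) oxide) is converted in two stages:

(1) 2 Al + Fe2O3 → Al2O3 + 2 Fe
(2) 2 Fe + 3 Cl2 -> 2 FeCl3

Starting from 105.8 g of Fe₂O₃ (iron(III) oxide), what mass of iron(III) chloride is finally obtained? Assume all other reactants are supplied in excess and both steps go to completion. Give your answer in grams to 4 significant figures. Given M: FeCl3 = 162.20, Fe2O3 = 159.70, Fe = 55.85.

214.9 g

n(Fe2O3) = 105.80 / 159.70 = 0.66249 mol.
Step 1 gives a 1:2 ratio of Fe2O3 to Fe, so n(Fe) = 1.3250 mol.
In step 2 the Fe:FeCl3 ratio is 2:2, so n(FeCl3) = 1.3250 mol.
Mass of FeCl3 = 1.3250 × 162.20 = 214.91 g.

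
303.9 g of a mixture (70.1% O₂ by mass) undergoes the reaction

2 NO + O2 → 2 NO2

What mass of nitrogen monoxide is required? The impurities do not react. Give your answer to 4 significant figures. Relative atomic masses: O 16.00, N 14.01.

399.6 g

Mass of pure O2 = 303.9 g × 0.701 = 213.03 g.
M(O2) = 2(16.00) = 32.00 g/mol.
M(NO) = 14.01 + 16.00 = 30.01 g/mol.
n(O2) = 213.03 g / 32.00 g/mol = 6.6573 mol.
From the equation the O2:NO mole ratio is 1:2, so n(NO) = 6.6573 × 2/1 = 13.315 mol.
Mass of NO = 13.315 mol × 30.01 g/mol = 399.57 g.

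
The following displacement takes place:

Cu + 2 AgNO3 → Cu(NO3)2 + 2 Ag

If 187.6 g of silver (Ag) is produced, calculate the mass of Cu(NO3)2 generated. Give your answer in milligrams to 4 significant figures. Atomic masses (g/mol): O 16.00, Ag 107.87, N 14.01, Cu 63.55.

M(Ag) = 107.87 g/mol.
M(Cu(NO3)2) = 63.55 + 2(14.01) + 6(16.00) = 187.57 g/mol.
n(Ag) = 187.60 g / 107.87 g/mol = 1.7391 mol.
From the equation the Ag:Cu(NO3)2 mole ratio is 2:1, so n(Cu(NO3)2) = 1.7391 × 1/2 = 0.86957 mol.
Mass of Cu(NO3)2 = 0.86957 mol × 187.57 g/mol = 163.10 g.
Converting to mg: 163.10 g = 163100 mg.

163100 mg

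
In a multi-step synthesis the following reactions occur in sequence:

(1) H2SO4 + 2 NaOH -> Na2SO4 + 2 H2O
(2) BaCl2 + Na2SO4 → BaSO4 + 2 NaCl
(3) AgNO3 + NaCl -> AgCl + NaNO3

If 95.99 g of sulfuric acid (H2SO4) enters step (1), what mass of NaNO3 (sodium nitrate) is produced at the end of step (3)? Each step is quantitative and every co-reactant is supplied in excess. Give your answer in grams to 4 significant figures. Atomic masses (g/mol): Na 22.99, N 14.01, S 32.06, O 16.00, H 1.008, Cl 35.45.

M(H2SO4) = 2(1.008) + 32.06 + 4(16.00) = 98.076 g/mol.
M(NaNO3) = 22.99 + 14.01 + 3(16.00) = 85.00 g/mol.
n(H2SO4) = 95.99 / 98.076 = 0.97873 mol.
Reaction (1): H2SO4→Na2SO4 ratio 1:1 ⇒ n(Na2SO4) = 0.97873 mol.
Reaction (2): Na2SO4→NaCl ratio 1:2 ⇒ n(NaCl) = 1.9575 mol.
Reaction (3): NaCl→NaNO3 ratio 1:1 ⇒ n(NaNO3) = 1.9575 mol.
Mass of NaNO3 = 1.9575 × 85.00 = 166.38 g.

166.4 g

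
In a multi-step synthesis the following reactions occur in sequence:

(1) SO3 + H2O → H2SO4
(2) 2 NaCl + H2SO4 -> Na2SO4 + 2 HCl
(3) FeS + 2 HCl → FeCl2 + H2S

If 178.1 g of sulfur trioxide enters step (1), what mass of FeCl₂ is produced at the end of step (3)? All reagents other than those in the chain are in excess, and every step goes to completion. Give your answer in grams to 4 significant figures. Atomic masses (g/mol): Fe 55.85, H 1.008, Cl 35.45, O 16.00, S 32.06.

282.0 g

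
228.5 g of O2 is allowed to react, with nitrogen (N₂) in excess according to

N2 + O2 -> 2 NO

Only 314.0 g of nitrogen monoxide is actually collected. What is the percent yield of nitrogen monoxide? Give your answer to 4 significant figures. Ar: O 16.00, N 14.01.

73.27 %

M(O2) = 2(16.00) = 32.00 g/mol.
M(NO) = 14.01 + 16.00 = 30.01 g/mol.
n(O2) = 228.50 g / 32.00 g/mol = 7.1406 mol.
From the equation the O2:NO mole ratio is 1:2, so n(NO) = 7.1406 × 2/1 = 14.281 mol.
Mass of NO = 14.281 mol × 30.01 g/mol = 428.58 g.
This is the theoretical yield. Percent yield = 314.0 g / 428.58 g × 100% = 73.265%.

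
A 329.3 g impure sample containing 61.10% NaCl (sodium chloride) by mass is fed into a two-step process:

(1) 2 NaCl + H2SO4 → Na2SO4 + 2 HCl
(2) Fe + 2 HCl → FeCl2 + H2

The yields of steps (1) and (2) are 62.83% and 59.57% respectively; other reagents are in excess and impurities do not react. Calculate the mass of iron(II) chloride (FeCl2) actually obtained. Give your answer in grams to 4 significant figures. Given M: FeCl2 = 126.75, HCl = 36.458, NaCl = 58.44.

81.66 g

Pure NaCl = 329.3 × 0.6110 = 201.20 g.
n(NaCl) = 201.20 / 58.44 = 3.4429 mol.
Step 1 (NaCl:HCl = 2:2): theoretical n(HCl) = 3.4429 mol; at 62.83% yield, n(HCl) = 2.1632 mol.
Step 2 (HCl:FeCl2 = 2:1): theoretical n(FeCl2) = 1.0816 mol, so theoretical mass = 1.0816 × 126.75 = 137.09 g.
At 59.57% yield, actual mass of FeCl2 = 137.09 × 0.5957 = 81.665 g.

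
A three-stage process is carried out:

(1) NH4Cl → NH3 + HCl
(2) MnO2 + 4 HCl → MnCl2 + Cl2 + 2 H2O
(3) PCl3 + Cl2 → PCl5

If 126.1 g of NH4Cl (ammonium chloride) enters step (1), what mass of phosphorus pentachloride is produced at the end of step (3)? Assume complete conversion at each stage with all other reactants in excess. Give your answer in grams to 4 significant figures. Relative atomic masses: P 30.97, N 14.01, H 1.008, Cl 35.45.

122.7 g

M(NH4Cl) = 14.01 + 4(1.008) + 35.45 = 53.492 g/mol.
M(PCl5) = 30.97 + 5(35.45) = 208.22 g/mol.
n(NH4Cl) = 126.1 / 53.492 = 2.3574 mol.
Reaction (1): NH4Cl→HCl ratio 1:1 ⇒ n(HCl) = 2.3574 mol.
Reaction (2): HCl→Cl2 ratio 4:1 ⇒ n(Cl2) = 0.58934 mol.
Reaction (3): Cl2→PCl5 ratio 1:1 ⇒ n(PCl5) = 0.58934 mol.
Mass of PCl5 = 0.58934 × 208.22 = 122.71 g.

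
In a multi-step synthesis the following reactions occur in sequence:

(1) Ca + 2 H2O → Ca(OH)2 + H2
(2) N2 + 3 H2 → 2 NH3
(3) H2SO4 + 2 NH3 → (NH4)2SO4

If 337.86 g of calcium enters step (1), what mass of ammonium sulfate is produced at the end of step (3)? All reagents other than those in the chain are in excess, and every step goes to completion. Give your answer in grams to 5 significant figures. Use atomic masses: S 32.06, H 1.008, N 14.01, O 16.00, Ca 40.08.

371.31 g

M(Ca) = 40.08 g/mol.
M((NH4)2SO4) = 2(14.01) + 8(1.008) + 32.06 + 4(16.00) = 132.144 g/mol.
n(Ca) = 337.86 / 40.08 = 8.42964 mol.
Reaction (1): Ca→H2 ratio 1:1 ⇒ n(H2) = 8.42964 mol.
Reaction (2): H2→NH3 ratio 3:2 ⇒ n(NH3) = 5.61976 mol.
Reaction (3): NH3→(NH4)2SO4 ratio 2:1 ⇒ n((NH4)2SO4) = 2.80988 mol.
Mass of (NH4)2SO4 = 2.80988 × 132.144 = 371.309 g.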